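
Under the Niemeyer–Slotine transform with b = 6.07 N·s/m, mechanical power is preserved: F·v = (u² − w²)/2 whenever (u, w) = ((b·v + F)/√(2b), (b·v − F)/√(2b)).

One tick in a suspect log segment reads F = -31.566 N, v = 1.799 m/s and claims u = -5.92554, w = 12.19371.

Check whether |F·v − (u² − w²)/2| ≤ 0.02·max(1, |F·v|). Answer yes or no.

yes

F·v = (-31.566)×1.799 = -56.78723 W.
(u² − w²)/2 = (35.11202 − 148.68656)/2 = -56.78727 W.
|Δ| = 0.00004;  2% of max(1, |F·v|) = 1.13574.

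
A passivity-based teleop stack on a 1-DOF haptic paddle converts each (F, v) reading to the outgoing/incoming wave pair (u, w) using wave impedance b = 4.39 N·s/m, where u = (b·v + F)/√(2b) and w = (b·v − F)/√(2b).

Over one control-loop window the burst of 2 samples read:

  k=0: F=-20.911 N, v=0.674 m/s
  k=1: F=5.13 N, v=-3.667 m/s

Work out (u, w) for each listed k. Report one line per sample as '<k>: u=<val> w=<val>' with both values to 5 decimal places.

k=0: b·v=4.39×0.674=2.95886; √(2b)=2.96311; u=(2.95886+(-20.911))/2.96311=-6.05855, w=(2.95886−(-20.911))/2.96311=8.05569
k=1: b·v=4.39×(-3.667)=-16.09813; √(2b)=2.96311; u=(-16.09813+5.13)/2.96311=-3.70156, w=(-16.09813−5.13)/2.96311=-7.16415

0: u=-6.05855 w=8.05569
1: u=-3.70156 w=-7.16415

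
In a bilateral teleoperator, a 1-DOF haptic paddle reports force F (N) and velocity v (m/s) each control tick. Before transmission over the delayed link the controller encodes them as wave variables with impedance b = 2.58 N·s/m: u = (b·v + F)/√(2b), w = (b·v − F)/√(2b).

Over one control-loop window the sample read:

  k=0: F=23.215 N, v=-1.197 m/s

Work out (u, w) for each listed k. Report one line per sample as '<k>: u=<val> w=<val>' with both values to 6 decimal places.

0: u=8.860303 w=-11.579365

k=0: b·v=2.58×(-1.197)=-3.088260; √(2b)=2.271563; u=(-3.088260+23.215)/2.271563=8.860303, w=(-3.088260−23.215)/2.271563=-11.579365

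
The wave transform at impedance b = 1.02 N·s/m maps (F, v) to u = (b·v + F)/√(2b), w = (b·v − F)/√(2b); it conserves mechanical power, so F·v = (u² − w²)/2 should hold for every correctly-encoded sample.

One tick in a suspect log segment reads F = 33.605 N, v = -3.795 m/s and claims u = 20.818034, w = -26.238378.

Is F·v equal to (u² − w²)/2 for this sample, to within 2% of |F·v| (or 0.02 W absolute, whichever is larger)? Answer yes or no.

F·v = 33.605×(-3.795) = -127.530975 W.
(u² − w²)/2 = (433.390540 − 688.452480)/2 = -127.530970 W.
|Δ| = 0.000005;  2% of max(1, |F·v|) = 2.550619.

yes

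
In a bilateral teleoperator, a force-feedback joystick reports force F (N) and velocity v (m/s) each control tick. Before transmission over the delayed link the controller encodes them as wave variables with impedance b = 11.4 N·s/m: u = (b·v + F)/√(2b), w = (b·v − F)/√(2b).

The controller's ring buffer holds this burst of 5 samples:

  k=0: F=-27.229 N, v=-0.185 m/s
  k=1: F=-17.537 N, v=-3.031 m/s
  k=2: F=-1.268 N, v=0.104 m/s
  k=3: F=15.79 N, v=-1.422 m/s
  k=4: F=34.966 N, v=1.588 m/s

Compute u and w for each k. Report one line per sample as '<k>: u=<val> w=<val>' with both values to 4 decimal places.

k=0: b·v=11.4×(-0.185)=-2.1090; √(2b)=4.7749; u=(-2.1090+(-27.229))/4.7749=-6.1442, w=(-2.1090−(-27.229))/4.7749=5.2608
k=1: b·v=11.4×(-3.031)=-34.5534; √(2b)=4.7749; u=(-34.5534+(-17.537))/4.7749=-10.9091, w=(-34.5534−(-17.537))/4.7749=-3.5637
k=2: b·v=11.4×0.104=1.1856; √(2b)=4.7749; u=(1.1856+(-1.268))/4.7749=-0.0173, w=(1.1856−(-1.268))/4.7749=0.5138
k=3: b·v=11.4×(-1.422)=-16.2108; √(2b)=4.7749; u=(-16.2108+15.79)/4.7749=-0.0881, w=(-16.2108−15.79)/4.7749=-6.7018
k=4: b·v=11.4×1.588=18.1032; √(2b)=4.7749; u=(18.1032+34.966)/4.7749=11.1141, w=(18.1032−34.966)/4.7749=-3.5315

0: u=-6.1442 w=5.2608
1: u=-10.9091 w=-3.5637
2: u=-0.0173 w=0.5138
3: u=-0.0881 w=-6.7018
4: u=11.1141 w=-3.5315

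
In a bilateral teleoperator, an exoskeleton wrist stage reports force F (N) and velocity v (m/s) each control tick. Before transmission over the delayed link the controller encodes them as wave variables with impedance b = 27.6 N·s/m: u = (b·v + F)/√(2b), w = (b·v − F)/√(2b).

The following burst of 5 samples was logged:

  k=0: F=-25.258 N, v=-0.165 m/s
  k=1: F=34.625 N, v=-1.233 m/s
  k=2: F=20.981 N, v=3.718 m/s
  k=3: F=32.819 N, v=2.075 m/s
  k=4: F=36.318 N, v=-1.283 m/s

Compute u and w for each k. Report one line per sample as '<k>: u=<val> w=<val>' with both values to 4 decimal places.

k=0: b·v=27.6×(-0.165)=-4.5540; √(2b)=7.4297; u=(-4.5540+(-25.258))/7.4297=-4.0126, w=(-4.5540−(-25.258))/7.4297=2.7867
k=1: b·v=27.6×(-1.233)=-34.0308; √(2b)=7.4297; u=(-34.0308+34.625)/7.4297=0.0800, w=(-34.0308−34.625)/7.4297=-9.2408
k=2: b·v=27.6×3.718=102.6168; √(2b)=7.4297; u=(102.6168+20.981)/7.4297=16.6357, w=(102.6168−20.981)/7.4297=10.9878
k=3: b·v=27.6×2.075=57.2700; √(2b)=7.4297; u=(57.2700+32.819)/7.4297=12.1256, w=(57.2700−32.819)/7.4297=3.2910
k=4: b·v=27.6×(-1.283)=-35.4108; √(2b)=7.4297; u=(-35.4108+36.318)/7.4297=0.1221, w=(-35.4108−36.318)/7.4297=-9.6544

0: u=-4.0126 w=2.7867
1: u=0.0800 w=-9.2408
2: u=16.6357 w=10.9878
3: u=12.1256 w=3.2910
4: u=0.1221 w=-9.6544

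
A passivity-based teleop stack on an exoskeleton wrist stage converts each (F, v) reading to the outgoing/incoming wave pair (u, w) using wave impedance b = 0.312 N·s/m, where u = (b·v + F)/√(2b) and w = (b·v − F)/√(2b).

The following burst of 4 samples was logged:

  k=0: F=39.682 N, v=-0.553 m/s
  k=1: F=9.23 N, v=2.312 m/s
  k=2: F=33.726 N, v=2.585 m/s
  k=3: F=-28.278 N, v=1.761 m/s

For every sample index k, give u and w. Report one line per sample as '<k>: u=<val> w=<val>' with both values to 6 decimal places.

k=0: b·v=0.312×(-0.553)=-0.172536; √(2b)=0.789937; u=(-0.172536+39.682)/0.789937=50.015987, w=(-0.172536−39.682)/0.789937=-50.452822
k=1: b·v=0.312×2.312=0.721344; √(2b)=0.789937; u=(0.721344+9.23)/0.789937=12.597647, w=(0.721344−9.23)/0.789937=-10.771314
k=2: b·v=0.312×2.585=0.806520; √(2b)=0.789937; u=(0.806520+33.726)/0.789937=43.715553, w=(0.806520−33.726)/0.789937=-41.673567
k=3: b·v=0.312×1.761=0.549432; √(2b)=0.789937; u=(0.549432+(-28.278))/0.789937=-35.102266, w=(0.549432−(-28.278))/0.789937=36.493344

0: u=50.015987 w=-50.452822
1: u=12.597647 w=-10.771314
2: u=43.715553 w=-41.673567
3: u=-35.102266 w=36.493344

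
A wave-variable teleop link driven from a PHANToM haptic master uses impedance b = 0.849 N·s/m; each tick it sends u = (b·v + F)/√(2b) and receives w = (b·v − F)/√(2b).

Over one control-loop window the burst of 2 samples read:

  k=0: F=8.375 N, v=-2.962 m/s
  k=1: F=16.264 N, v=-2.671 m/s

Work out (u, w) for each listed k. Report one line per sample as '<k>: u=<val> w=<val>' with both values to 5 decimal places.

0: u=4.49726 w=-8.35697
1: u=10.74101 w=-14.22152

k=0: b·v=0.849×(-2.962)=-2.51474; √(2b)=1.30307; u=(-2.51474+8.375)/1.30307=4.49726, w=(-2.51474−8.375)/1.30307=-8.35697
k=1: b·v=0.849×(-2.671)=-2.26768; √(2b)=1.30307; u=(-2.26768+16.264)/1.30307=10.74101, w=(-2.26768−16.264)/1.30307=-14.22152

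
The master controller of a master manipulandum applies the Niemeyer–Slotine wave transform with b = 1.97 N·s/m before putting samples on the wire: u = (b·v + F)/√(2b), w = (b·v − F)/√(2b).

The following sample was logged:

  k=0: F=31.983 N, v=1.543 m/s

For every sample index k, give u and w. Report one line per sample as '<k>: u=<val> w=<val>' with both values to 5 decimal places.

0: u=17.64419 w=-14.58142

k=0: b·v=1.97×1.543=3.03971; √(2b)=1.98494; u=(3.03971+31.983)/1.98494=17.64419, w=(3.03971−31.983)/1.98494=-14.58142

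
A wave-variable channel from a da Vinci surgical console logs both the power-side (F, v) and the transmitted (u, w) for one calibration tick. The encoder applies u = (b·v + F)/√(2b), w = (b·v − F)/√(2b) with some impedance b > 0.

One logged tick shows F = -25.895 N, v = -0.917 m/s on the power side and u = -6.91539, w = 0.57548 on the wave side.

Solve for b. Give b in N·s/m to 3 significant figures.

u + w = -6.33991;  u + w = √(2b)·v, so √(2b) = -6.33991/(-0.917) = 6.91375.
b = (√(2b))²/2 = 47.79996/2 = 23.89998.
(Check via u − w = 2F/√(2b): u − w = -7.49087, 2F/√(2b) = -7.49087.)

b = 23.9 N·s/m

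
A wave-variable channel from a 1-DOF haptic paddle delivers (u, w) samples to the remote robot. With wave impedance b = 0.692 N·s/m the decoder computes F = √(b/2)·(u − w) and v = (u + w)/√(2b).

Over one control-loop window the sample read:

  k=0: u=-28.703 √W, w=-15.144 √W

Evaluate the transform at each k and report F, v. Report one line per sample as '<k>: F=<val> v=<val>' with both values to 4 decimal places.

k=0: u−w=-13.5590, u+w=-43.8470; √(b/2)=0.5882, √(2b)=1.1764; F=0.5882×(-13.559)=-7.9756, v=-43.8470/1.1764=-37.2711

0: F=-7.9756 v=-37.2711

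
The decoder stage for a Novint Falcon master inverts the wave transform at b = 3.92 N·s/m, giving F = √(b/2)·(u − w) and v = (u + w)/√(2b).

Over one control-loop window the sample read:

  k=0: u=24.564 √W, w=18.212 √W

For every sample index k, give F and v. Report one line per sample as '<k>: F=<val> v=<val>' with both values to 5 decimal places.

0: F=8.89280 v=15.27714

k=0: u−w=6.35200, u+w=42.77600; √(b/2)=1.40000, √(2b)=2.80000; F=1.40000×6.352=8.89280, v=42.77600/2.80000=15.27714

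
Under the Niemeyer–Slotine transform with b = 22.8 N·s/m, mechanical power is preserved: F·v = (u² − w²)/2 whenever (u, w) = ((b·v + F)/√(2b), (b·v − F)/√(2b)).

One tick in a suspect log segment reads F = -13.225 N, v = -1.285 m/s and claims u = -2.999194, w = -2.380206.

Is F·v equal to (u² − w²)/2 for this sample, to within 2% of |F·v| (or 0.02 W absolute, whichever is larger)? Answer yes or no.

no

F·v = (-13.225)×(-1.285) = 16.994125 W.
(u² − w²)/2 = (8.995165 − 5.665381)/2 = 1.664892 W.
|Δ| = 15.329233;  2% of max(1, |F·v|) = 0.339882.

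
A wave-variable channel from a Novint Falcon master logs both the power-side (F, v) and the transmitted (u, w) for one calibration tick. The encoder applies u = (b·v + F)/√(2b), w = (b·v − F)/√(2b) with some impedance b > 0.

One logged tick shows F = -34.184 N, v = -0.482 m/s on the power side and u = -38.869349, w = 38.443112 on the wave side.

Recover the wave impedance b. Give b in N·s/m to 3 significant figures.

b = 0.391 N·s/m

u + w = -0.426237;  u + w = √(2b)·v, so √(2b) = -0.426237/(-0.482) = 0.884309.
b = (√(2b))²/2 = 0.782003/2 = 0.391001.
(Check via u − w = 2F/√(2b): u − w = -77.312461, 2F/√(2b) = -77.312331.)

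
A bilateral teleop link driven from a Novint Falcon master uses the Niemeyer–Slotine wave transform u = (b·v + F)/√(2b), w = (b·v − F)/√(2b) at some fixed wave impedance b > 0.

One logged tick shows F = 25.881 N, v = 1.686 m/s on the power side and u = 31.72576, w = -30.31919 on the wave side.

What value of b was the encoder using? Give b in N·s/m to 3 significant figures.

u + w = 1.4066;  u + w = √(2b)·v, so √(2b) = 1.4066/1.686 = 0.8343.
b = (√(2b))²/2 = 0.6960/2 = 0.3480.
(Check via u − w = 2F/√(2b): u − w = 62.0450, 2F/√(2b) = 62.0451.)

b = 0.348 N·s/m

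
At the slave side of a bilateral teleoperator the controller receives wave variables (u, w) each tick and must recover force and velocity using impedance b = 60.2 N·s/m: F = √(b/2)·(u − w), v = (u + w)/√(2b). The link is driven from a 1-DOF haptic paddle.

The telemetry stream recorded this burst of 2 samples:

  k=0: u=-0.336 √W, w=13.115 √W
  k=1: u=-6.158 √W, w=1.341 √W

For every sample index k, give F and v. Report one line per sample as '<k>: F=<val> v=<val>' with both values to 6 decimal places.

0: F=-73.796849 v=1.164618
1: F=-41.142114 v=-0.438999

k=0: u−w=-13.451000, u+w=12.779000; √(b/2)=5.486347, √(2b)=10.972693; F=5.486347×(-13.451)=-73.796849, v=12.779000/10.972693=1.164618
k=1: u−w=-7.499000, u+w=-4.817000; √(b/2)=5.486347, √(2b)=10.972693; F=5.486347×(-7.499)=-41.142114, v=-4.817000/10.972693=-0.438999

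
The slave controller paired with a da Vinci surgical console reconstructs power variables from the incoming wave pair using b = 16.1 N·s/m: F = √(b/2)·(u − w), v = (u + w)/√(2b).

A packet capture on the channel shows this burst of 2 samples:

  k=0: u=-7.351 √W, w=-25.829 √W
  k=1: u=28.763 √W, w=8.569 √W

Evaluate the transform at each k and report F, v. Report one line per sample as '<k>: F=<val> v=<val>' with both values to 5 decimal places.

k=0: u−w=18.47800, u+w=-33.18000; √(b/2)=2.83725, √(2b)=5.67450; F=2.83725×18.478=52.42675, v=-33.18000/5.67450=-5.84721
k=1: u−w=20.19400, u+w=37.33200; √(b/2)=2.83725, √(2b)=5.67450; F=2.83725×20.194=57.29547, v=37.33200/5.67450=6.57890

0: F=52.42675 v=-5.84721
1: F=57.29547 v=6.57890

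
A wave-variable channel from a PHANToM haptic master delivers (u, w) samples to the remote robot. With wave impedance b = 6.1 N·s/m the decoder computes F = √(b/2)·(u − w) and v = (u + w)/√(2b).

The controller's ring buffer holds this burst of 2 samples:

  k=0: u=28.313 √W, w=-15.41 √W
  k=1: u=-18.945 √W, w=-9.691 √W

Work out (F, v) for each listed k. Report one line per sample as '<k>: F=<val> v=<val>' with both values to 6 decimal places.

0: F=76.358937 v=3.694118
1: F=-16.161416 v=-8.198463

k=0: u−w=43.723000, u+w=12.903000; √(b/2)=1.746425, √(2b)=3.492850; F=1.746425×43.723=76.358937, v=12.903000/3.492850=3.694118
k=1: u−w=-9.254000, u+w=-28.636000; √(b/2)=1.746425, √(2b)=3.492850; F=1.746425×(-9.254)=-16.161416, v=-28.636000/3.492850=-8.198463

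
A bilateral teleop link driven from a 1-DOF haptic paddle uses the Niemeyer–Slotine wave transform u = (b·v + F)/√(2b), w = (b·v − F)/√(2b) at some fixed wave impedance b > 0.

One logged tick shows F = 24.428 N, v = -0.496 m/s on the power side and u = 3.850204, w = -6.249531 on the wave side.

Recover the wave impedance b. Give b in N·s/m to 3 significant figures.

b = 11.7 N·s/m

u + w = -2.399327;  u + w = √(2b)·v, so √(2b) = -2.399327/(-0.496) = 4.837353.
b = (√(2b))²/2 = 23.399982/2 = 11.699991.
(Check via u − w = 2F/√(2b): u − w = 10.099735, 2F/√(2b) = 10.099739.)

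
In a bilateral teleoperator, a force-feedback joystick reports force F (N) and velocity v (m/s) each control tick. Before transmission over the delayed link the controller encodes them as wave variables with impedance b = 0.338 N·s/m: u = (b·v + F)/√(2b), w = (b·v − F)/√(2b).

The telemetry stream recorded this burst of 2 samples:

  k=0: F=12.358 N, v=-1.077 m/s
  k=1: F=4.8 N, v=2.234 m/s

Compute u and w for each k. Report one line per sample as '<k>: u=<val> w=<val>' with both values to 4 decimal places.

k=0: b·v=0.338×(-1.077)=-0.3640; √(2b)=0.8222; u=(-0.3640+12.358)/0.8222=14.5878, w=(-0.3640−12.358)/0.8222=-15.4733
k=1: b·v=0.338×2.234=0.7551; √(2b)=0.8222; u=(0.7551+4.8)/0.8222=6.7564, w=(0.7551−4.8)/0.8222=-4.9197

0: u=14.5878 w=-15.4733
1: u=6.7564 w=-4.9197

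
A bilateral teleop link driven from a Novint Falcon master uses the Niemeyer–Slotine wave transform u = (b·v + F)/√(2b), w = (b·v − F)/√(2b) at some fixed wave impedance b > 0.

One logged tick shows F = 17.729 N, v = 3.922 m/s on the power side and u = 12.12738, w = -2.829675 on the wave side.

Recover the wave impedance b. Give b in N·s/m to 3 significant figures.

b = 2.81 N·s/m

u + w = 9.297705;  u + w = √(2b)·v, so √(2b) = 9.297705/3.922 = 2.370654.
b = (√(2b))²/2 = 5.620000/2 = 2.810000.
(Check via u − w = 2F/√(2b): u − w = 14.957055, 2F/√(2b) = 14.957054.)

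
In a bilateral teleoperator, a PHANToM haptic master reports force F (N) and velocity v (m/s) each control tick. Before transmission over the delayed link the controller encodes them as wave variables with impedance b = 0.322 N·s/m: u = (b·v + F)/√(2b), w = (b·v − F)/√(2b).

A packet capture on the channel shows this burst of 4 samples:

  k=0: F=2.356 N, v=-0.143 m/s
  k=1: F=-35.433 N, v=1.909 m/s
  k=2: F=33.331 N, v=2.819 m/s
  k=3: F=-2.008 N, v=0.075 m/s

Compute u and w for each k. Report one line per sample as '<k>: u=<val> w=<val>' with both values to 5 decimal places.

k=0: b·v=0.322×(-0.143)=-0.04605; √(2b)=0.80250; u=(-0.04605+2.356)/0.80250=2.87846, w=(-0.04605−2.356)/0.80250=-2.99322
k=1: b·v=0.322×1.909=0.61470; √(2b)=0.80250; u=(0.61470+(-35.433))/0.80250=-43.38750, w=(0.61470−(-35.433))/0.80250=44.91947
k=2: b·v=0.322×2.819=0.90772; √(2b)=0.80250; u=(0.90772+33.331)/0.80250=42.66528, w=(0.90772−33.331)/0.80250=-40.40304
k=3: b·v=0.322×0.075=0.02415; √(2b)=0.80250; u=(0.02415+(-2.008))/0.80250=-2.47210, w=(0.02415−(-2.008))/0.80250=2.53229

0: u=2.87846 w=-2.99322
1: u=-43.38750 w=44.91947
2: u=42.66528 w=-40.40304
3: u=-2.47210 w=2.53229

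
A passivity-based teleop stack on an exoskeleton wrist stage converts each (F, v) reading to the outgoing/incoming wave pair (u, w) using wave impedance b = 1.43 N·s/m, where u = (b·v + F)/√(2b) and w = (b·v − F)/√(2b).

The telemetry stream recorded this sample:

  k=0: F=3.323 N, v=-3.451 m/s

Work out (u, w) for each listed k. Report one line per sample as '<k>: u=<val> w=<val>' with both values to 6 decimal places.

k=0: b·v=1.43×(-3.451)=-4.934930; √(2b)=1.691153; u=(-4.934930+3.323)/1.691153=-0.953154, w=(-4.934930−3.323)/1.691153=-4.883016

0: u=-0.953154 w=-4.883016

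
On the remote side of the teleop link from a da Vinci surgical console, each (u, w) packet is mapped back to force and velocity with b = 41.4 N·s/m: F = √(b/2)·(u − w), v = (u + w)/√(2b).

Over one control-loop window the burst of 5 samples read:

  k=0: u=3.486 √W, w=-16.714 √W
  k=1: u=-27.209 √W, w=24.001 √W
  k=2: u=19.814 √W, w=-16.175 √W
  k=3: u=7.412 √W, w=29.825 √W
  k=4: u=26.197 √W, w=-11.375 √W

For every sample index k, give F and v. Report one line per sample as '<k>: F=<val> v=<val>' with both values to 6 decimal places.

k=0: u−w=20.200000, u+w=-13.228000; √(b/2)=4.549725, √(2b)=9.099451; F=4.549725×20.2=91.904450, v=-13.228000/9.099451=-1.453714
k=1: u−w=-51.210000, u+w=-3.208000; √(b/2)=4.549725, √(2b)=9.099451; F=4.549725×(-51.21)=-232.991431, v=-3.208000/9.099451=-0.352549
k=2: u−w=35.989000, u+w=3.639000; √(b/2)=4.549725, √(2b)=9.099451; F=4.549725×35.989=163.740063, v=3.639000/9.099451=0.399914
k=3: u−w=-22.413000, u+w=37.237000; √(b/2)=4.549725, √(2b)=9.099451; F=4.549725×(-22.413)=-101.972992, v=37.237000/9.099451=4.092225
k=4: u−w=37.572000, u+w=14.822000; √(b/2)=4.549725, √(2b)=9.099451; F=4.549725×37.572=170.942278, v=14.822000/9.099451=1.628890

0: F=91.904450 v=-1.453714
1: F=-232.991431 v=-0.352549
2: F=163.740063 v=0.399914
3: F=-101.972992 v=4.092225
4: F=170.942278 v=1.628890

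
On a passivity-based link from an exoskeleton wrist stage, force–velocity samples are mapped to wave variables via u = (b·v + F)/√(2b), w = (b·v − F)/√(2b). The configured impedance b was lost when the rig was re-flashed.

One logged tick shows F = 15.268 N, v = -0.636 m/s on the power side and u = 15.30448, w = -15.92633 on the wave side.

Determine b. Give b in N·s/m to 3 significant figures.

b = 0.478 N·s/m

u + w = -0.62185;  u + w = √(2b)·v, so √(2b) = -0.62185/(-0.636) = 0.97775.
b = (√(2b))²/2 = 0.95600/2 = 0.47800.
(Check via u − w = 2F/√(2b): u − w = 31.23081, 2F/√(2b) = 31.23084.)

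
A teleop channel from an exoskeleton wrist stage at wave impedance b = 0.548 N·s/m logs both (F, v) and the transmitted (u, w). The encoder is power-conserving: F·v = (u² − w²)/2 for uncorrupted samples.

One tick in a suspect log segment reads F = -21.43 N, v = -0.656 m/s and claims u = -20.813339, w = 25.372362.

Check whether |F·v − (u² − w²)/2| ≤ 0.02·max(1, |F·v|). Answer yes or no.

no

F·v = (-21.43)×(-0.656) = 14.058080 W.
(u² − w²)/2 = (433.195080 − 643.756753)/2 = -105.280837 W.
|Δ| = 119.338917;  2% of max(1, |F·v|) = 0.281162.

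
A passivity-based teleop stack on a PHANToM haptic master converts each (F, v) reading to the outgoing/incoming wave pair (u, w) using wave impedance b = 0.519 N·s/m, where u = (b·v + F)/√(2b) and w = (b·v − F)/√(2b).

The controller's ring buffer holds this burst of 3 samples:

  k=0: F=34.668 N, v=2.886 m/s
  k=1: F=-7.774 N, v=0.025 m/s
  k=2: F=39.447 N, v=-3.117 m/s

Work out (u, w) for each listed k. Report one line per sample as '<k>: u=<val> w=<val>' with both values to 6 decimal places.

0: u=35.497667 w=-32.557344
1: u=-7.617639 w=7.643110
2: u=37.130377 w=-40.306048

k=0: b·v=0.519×2.886=1.497834; √(2b)=1.018823; u=(1.497834+34.668)/1.018823=35.497667, w=(1.497834−34.668)/1.018823=-32.557344
k=1: b·v=0.519×0.025=0.012975; √(2b)=1.018823; u=(0.012975+(-7.774))/1.018823=-7.617639, w=(0.012975−(-7.774))/1.018823=7.643110
k=2: b·v=0.519×(-3.117)=-1.617723; √(2b)=1.018823; u=(-1.617723+39.447)/1.018823=37.130377, w=(-1.617723−39.447)/1.018823=-40.306048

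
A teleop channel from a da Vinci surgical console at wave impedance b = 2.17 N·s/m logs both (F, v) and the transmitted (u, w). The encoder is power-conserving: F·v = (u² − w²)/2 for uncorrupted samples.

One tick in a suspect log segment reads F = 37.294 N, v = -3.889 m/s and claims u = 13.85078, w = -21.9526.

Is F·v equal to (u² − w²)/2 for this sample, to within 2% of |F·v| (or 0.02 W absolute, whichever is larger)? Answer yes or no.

yes

F·v = 37.294×(-3.889) = -145.0364 W.
(u² − w²)/2 = (191.8441 − 481.9166)/2 = -145.0363 W.
|Δ| = 0.0001;  2% of max(1, |F·v|) = 2.9007.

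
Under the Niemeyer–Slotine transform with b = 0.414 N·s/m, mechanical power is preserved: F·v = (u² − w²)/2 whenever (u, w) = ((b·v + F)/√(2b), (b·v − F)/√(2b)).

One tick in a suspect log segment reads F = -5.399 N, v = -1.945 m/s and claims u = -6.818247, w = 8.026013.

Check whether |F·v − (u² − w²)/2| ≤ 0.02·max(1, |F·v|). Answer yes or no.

F·v = (-5.399)×(-1.945) = 10.501055 W.
(u² − w²)/2 = (46.488492 − 64.416885)/2 = -8.964196 W.
|Δ| = 19.465251;  2% of max(1, |F·v|) = 0.210021.

no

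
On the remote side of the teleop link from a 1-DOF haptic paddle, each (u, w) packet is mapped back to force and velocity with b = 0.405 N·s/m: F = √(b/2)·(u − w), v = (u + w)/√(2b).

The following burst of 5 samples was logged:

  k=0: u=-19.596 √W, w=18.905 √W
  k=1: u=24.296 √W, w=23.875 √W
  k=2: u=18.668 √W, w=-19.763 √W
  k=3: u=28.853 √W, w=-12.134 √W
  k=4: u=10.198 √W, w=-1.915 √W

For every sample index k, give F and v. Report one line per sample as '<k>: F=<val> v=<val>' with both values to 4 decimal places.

k=0: u−w=-38.5010, u+w=-0.6910; √(b/2)=0.4500, √(2b)=0.9000; F=0.4500×(-38.501)=-17.3255, v=-0.6910/0.9000=-0.7678
k=1: u−w=0.4210, u+w=48.1710; √(b/2)=0.4500, √(2b)=0.9000; F=0.4500×0.421=0.1894, v=48.1710/0.9000=53.5233
k=2: u−w=38.4310, u+w=-1.0950; √(b/2)=0.4500, √(2b)=0.9000; F=0.4500×38.431=17.2939, v=-1.0950/0.9000=-1.2167
k=3: u−w=40.9870, u+w=16.7190; √(b/2)=0.4500, √(2b)=0.9000; F=0.4500×40.987=18.4442, v=16.7190/0.9000=18.5767
k=4: u−w=12.1130, u+w=8.2830; √(b/2)=0.4500, √(2b)=0.9000; F=0.4500×12.113=5.4508, v=8.2830/0.9000=9.2033

0: F=-17.3255 v=-0.7678
1: F=0.1894 v=53.5233
2: F=17.2939 v=-1.2167
3: F=18.4442 v=18.5767
4: F=5.4508 v=9.2033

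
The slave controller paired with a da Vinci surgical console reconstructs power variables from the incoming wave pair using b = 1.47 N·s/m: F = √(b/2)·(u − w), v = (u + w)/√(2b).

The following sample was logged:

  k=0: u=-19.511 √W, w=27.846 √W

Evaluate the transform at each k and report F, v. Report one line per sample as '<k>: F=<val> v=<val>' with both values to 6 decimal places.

k=0: u−w=-47.357000, u+w=8.335000; √(b/2)=0.857321, √(2b)=1.714643; F=0.857321×(-47.357)=-40.600170, v=8.335000/1.714643=4.861071

0: F=-40.600170 v=4.861071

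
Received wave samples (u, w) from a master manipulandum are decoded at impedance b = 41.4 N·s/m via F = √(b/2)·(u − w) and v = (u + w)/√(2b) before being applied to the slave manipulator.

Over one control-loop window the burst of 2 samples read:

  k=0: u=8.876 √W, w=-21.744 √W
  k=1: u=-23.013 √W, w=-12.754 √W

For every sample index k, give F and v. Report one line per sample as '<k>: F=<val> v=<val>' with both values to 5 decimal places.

k=0: u−w=30.62000, u+w=-12.86800; √(b/2)=4.54973, √(2b)=9.09945; F=4.54973×30.62=139.31259, v=-12.86800/9.09945=-1.41415
k=1: u−w=-10.25900, u+w=-35.76700; √(b/2)=4.54973, √(2b)=9.09945; F=4.54973×(-10.259)=-46.67563, v=-35.76700/9.09945=-3.93068

0: F=139.31259 v=-1.41415
1: F=-46.67563 v=-3.93068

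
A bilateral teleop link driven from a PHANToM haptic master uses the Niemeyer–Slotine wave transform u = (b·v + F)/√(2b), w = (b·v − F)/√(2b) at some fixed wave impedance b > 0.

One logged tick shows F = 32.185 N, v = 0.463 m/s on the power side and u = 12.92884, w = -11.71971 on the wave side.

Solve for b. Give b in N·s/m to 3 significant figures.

u + w = 1.20913;  u + w = √(2b)·v, so √(2b) = 1.20913/0.463 = 2.61151.
b = (√(2b))²/2 = 6.81999/2 = 3.41000.
(Check via u − w = 2F/√(2b): u − w = 24.64855, 2F/√(2b) = 24.64856.)

b = 3.41 N·s/m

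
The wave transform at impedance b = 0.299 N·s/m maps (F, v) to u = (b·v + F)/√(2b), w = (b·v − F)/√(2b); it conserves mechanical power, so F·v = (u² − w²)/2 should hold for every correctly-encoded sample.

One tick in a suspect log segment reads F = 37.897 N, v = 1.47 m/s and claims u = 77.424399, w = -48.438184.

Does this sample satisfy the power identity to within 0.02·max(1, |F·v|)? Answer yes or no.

F·v = 37.897×1.47 = 55.708590 W.
(u² − w²)/2 = (5994.537561 − 2346.257669)/2 = 1824.139946 W.
|Δ| = 1768.431356;  2% of max(1, |F·v|) = 1.114172.

no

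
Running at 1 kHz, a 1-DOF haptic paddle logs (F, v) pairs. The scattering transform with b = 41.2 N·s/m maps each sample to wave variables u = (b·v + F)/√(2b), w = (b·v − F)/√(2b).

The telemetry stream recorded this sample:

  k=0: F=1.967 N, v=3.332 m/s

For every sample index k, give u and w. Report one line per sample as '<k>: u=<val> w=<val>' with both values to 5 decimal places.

k=0: b·v=41.2×3.332=137.27840; √(2b)=9.07744; u=(137.27840+1.967)/9.07744=15.33971, w=(137.27840−1.967)/9.07744=14.90633

0: u=15.33971 w=14.90633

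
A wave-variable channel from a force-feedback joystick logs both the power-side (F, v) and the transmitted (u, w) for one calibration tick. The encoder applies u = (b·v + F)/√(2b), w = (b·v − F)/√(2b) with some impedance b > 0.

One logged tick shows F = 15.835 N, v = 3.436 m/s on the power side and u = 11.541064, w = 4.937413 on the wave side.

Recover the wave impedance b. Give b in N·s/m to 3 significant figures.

b = 11.5 N·s/m

u + w = 16.478477;  u + w = √(2b)·v, so √(2b) = 16.478477/3.436 = 4.795831.
b = (√(2b))²/2 = 23.000000/2 = 11.500000.
(Check via u − w = 2F/√(2b): u − w = 6.603651, 2F/√(2b) = 6.603652.)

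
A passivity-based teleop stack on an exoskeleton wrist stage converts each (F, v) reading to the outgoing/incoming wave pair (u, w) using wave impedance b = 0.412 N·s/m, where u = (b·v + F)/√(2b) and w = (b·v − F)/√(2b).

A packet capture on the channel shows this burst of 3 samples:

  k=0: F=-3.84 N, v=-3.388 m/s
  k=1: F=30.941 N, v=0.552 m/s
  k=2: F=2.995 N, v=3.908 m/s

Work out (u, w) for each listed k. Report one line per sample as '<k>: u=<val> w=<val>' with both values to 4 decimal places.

k=0: b·v=0.412×(-3.388)=-1.3959; √(2b)=0.9077; u=(-1.3959+(-3.84))/0.9077=-5.7680, w=(-1.3959−(-3.84))/0.9077=2.6925
k=1: b·v=0.412×0.552=0.2274; √(2b)=0.9077; u=(0.2274+30.941)/0.9077=34.3361, w=(0.2274−30.941)/0.9077=-33.8350
k=2: b·v=0.412×3.908=1.6101; √(2b)=0.9077; u=(1.6101+2.995)/0.9077=5.0731, w=(1.6101−2.995)/0.9077=-1.5257

0: u=-5.7680 w=2.6925
1: u=34.3361 w=-33.8350
2: u=5.0731 w=-1.5257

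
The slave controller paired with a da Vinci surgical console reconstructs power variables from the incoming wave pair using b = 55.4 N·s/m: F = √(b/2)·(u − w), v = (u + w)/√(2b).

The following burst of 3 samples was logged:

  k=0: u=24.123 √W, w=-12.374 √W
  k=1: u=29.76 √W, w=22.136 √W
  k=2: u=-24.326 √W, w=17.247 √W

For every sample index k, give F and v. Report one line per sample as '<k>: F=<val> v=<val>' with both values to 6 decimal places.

0: F=192.086592 v=1.116172
1: F=40.125714 v=4.930194
2: F=-218.801981 v=-0.672515

k=0: u−w=36.497000, u+w=11.749000; √(b/2)=5.263079, √(2b)=10.526158; F=5.263079×36.497=192.086592, v=11.749000/10.526158=1.116172
k=1: u−w=7.624000, u+w=51.896000; √(b/2)=5.263079, √(2b)=10.526158; F=5.263079×7.624=40.125714, v=51.896000/10.526158=4.930194
k=2: u−w=-41.573000, u+w=-7.079000; √(b/2)=5.263079, √(2b)=10.526158; F=5.263079×(-41.573)=-218.801981, v=-7.079000/10.526158=-0.672515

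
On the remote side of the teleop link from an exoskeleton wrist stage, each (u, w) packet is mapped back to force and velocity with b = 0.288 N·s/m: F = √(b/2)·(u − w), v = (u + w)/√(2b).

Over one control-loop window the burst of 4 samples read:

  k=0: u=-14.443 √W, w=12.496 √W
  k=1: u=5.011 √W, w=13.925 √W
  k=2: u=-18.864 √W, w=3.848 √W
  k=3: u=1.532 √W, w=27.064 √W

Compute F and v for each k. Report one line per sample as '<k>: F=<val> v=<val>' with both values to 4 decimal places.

0: F=-10.2226 v=-2.5654
1: F=-3.3826 v=24.9504
2: F=-8.6186 v=-19.7853
3: F=-9.6887 v=37.6785

k=0: u−w=-26.9390, u+w=-1.9470; √(b/2)=0.3795, √(2b)=0.7589; F=0.3795×(-26.939)=-10.2226, v=-1.9470/0.7589=-2.5654
k=1: u−w=-8.9140, u+w=18.9360; √(b/2)=0.3795, √(2b)=0.7589; F=0.3795×(-8.914)=-3.3826, v=18.9360/0.7589=24.9504
k=2: u−w=-22.7120, u+w=-15.0160; √(b/2)=0.3795, √(2b)=0.7589; F=0.3795×(-22.712)=-8.6186, v=-15.0160/0.7589=-19.7853
k=3: u−w=-25.5320, u+w=28.5960; √(b/2)=0.3795, √(2b)=0.7589; F=0.3795×(-25.532)=-9.6887, v=28.5960/0.7589=37.6785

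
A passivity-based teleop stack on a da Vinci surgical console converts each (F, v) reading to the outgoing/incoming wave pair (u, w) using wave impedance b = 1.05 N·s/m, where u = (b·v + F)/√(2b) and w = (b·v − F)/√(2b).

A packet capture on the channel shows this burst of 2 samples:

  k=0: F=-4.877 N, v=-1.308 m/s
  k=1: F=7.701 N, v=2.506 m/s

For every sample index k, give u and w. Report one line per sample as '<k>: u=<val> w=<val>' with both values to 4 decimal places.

k=0: b·v=1.05×(-1.308)=-1.3734; √(2b)=1.4491; u=(-1.3734+(-4.877))/1.4491=-4.3132, w=(-1.3734−(-4.877))/1.4491=2.4177
k=1: b·v=1.05×2.506=2.6313; √(2b)=1.4491; u=(2.6313+7.701)/1.4491=7.1300, w=(2.6313−7.701)/1.4491=-3.4984

0: u=-4.3132 w=2.4177
1: u=7.1300 w=-3.4984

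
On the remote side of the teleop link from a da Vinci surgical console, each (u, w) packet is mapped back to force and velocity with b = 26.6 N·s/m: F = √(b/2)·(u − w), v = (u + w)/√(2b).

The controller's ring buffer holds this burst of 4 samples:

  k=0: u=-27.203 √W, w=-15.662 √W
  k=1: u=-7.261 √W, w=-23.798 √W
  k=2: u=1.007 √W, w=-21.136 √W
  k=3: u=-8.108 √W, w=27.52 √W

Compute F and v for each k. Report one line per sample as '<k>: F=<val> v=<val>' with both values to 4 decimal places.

0: F=-42.0891 v=-5.8769
1: F=60.3091 v=-4.2583
2: F=80.7537 v=-2.7597
3: F=-129.9323 v=2.6614

k=0: u−w=-11.5410, u+w=-42.8650; √(b/2)=3.6469, √(2b)=7.2938; F=3.6469×(-11.541)=-42.0891, v=-42.8650/7.2938=-5.8769
k=1: u−w=16.5370, u+w=-31.0590; √(b/2)=3.6469, √(2b)=7.2938; F=3.6469×16.537=60.3091, v=-31.0590/7.2938=-4.2583
k=2: u−w=22.1430, u+w=-20.1290; √(b/2)=3.6469, √(2b)=7.2938; F=3.6469×22.143=80.7537, v=-20.1290/7.2938=-2.7597
k=3: u−w=-35.6280, u+w=19.4120; √(b/2)=3.6469, √(2b)=7.2938; F=3.6469×(-35.628)=-129.9323, v=19.4120/7.2938=2.6614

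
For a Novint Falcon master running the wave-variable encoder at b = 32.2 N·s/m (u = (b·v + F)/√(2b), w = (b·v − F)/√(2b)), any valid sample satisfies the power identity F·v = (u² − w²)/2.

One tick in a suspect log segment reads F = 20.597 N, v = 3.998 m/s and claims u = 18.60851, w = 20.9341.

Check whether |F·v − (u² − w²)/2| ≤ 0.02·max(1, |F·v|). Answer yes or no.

F·v = 20.597×3.998 = 82.34681 W.
(u² − w²)/2 = (346.27664 − 438.23654)/2 = -45.97995 W.
|Δ| = 128.32676;  2% of max(1, |F·v|) = 1.64694.

no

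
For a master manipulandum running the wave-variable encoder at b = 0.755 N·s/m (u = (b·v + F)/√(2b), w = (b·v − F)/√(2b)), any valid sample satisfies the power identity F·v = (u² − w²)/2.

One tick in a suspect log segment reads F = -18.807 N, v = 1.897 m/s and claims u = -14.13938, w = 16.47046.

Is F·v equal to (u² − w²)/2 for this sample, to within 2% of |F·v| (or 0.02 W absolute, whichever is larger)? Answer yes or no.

yes

F·v = (-18.807)×1.897 = -35.67688 W.
(u² − w²)/2 = (199.92207 − 271.27605)/2 = -35.67699 W.
|Δ| = 0.00011;  2% of max(1, |F·v|) = 0.71354.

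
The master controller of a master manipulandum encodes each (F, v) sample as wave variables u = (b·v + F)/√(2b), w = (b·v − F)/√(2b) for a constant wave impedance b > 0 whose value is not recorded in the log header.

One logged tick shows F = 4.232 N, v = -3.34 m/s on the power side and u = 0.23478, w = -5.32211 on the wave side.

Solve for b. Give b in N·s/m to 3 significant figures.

u + w = -5.0873;  u + w = √(2b)·v, so √(2b) = -5.0873/(-3.34) = 1.5232.
b = (√(2b))²/2 = 2.3200/2 = 1.1600.
(Check via u − w = 2F/√(2b): u − w = 5.5569, 2F/√(2b) = 5.5569.)

b = 1.16 N·s/m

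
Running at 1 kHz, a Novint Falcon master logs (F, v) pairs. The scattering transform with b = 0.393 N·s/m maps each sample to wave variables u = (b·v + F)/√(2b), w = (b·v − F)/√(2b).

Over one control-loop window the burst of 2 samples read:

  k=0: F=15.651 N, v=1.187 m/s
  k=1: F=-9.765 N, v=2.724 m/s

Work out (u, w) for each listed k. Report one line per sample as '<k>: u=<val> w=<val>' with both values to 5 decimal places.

k=0: b·v=0.393×1.187=0.46649; √(2b)=0.88657; u=(0.46649+15.651)/0.88657=18.17968, w=(0.46649−15.651)/0.88657=-17.12732
k=1: b·v=0.393×2.724=1.07053; √(2b)=0.88657; u=(1.07053+(-9.765))/0.88657=-9.80690, w=(1.07053−(-9.765))/0.88657=12.22191

0: u=18.17968 w=-17.12732
1: u=-9.80690 w=12.22191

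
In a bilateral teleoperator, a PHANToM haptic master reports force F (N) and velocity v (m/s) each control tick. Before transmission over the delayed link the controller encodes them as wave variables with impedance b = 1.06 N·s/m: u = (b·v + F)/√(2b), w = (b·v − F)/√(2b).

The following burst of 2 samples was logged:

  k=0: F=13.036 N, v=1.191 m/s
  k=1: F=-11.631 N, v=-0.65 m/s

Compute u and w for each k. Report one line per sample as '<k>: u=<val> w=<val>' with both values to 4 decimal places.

0: u=9.8202 w=-8.0861
1: u=-8.4614 w=7.5150

k=0: b·v=1.06×1.191=1.2625; √(2b)=1.4560; u=(1.2625+13.036)/1.4560=9.8202, w=(1.2625−13.036)/1.4560=-8.0861
k=1: b·v=1.06×(-0.65)=-0.6890; √(2b)=1.4560; u=(-0.6890+(-11.631))/1.4560=-8.4614, w=(-0.6890−(-11.631))/1.4560=7.5150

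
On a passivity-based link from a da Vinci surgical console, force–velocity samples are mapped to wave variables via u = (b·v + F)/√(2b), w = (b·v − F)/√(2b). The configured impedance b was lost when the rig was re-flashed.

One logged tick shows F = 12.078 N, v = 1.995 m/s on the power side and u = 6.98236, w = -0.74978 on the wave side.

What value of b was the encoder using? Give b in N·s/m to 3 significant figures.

b = 4.88 N·s/m

u + w = 6.2326;  u + w = √(2b)·v, so √(2b) = 6.2326/1.995 = 3.1241.
b = (√(2b))²/2 = 9.7600/2 = 4.8800.
(Check via u − w = 2F/√(2b): u − w = 7.7321, 2F/√(2b) = 7.7321.)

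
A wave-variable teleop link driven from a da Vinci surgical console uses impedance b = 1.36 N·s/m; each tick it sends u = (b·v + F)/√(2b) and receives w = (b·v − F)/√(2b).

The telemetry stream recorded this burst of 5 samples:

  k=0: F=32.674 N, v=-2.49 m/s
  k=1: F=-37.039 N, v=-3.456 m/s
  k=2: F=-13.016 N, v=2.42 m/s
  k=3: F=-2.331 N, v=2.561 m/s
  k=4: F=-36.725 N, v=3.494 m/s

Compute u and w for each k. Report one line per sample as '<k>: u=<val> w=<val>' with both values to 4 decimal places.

k=0: b·v=1.36×(-2.49)=-3.3864; √(2b)=1.6492; u=(-3.3864+32.674)/1.6492=17.7582, w=(-3.3864−32.674)/1.6492=-21.8648
k=1: b·v=1.36×(-3.456)=-4.7002; √(2b)=1.6492; u=(-4.7002+(-37.039))/1.6492=-25.3081, w=(-4.7002−(-37.039))/1.6492=19.6083
k=2: b·v=1.36×2.42=3.2912; √(2b)=1.6492; u=(3.2912+(-13.016))/1.6492=-5.8965, w=(3.2912−(-13.016))/1.6492=9.8877
k=3: b·v=1.36×2.561=3.4830; √(2b)=1.6492; u=(3.4830+(-2.331))/1.6492=0.6985, w=(3.4830−(-2.331))/1.6492=3.5252
k=4: b·v=1.36×3.494=4.7518; √(2b)=1.6492; u=(4.7518+(-36.725))/1.6492=-19.3866, w=(4.7518−(-36.725))/1.6492=25.1490

0: u=17.7582 w=-21.8648
1: u=-25.3081 w=19.6083
2: u=-5.8965 w=9.8877
3: u=0.6985 w=3.5252
4: u=-19.3866 w=25.1490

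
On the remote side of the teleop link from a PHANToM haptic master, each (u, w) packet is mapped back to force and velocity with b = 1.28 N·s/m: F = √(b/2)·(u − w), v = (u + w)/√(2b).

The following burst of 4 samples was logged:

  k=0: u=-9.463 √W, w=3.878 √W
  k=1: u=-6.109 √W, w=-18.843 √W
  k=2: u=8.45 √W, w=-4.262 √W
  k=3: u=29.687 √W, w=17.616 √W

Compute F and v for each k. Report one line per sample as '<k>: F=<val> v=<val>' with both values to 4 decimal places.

0: F=-10.6728 v=-3.4906
1: F=10.1872 v=-15.5950
2: F=10.1696 v=2.6175
3: F=9.6568 v=29.5644

k=0: u−w=-13.3410, u+w=-5.5850; √(b/2)=0.8000, √(2b)=1.6000; F=0.8000×(-13.341)=-10.6728, v=-5.5850/1.6000=-3.4906
k=1: u−w=12.7340, u+w=-24.9520; √(b/2)=0.8000, √(2b)=1.6000; F=0.8000×12.734=10.1872, v=-24.9520/1.6000=-15.5950
k=2: u−w=12.7120, u+w=4.1880; √(b/2)=0.8000, √(2b)=1.6000; F=0.8000×12.712=10.1696, v=4.1880/1.6000=2.6175
k=3: u−w=12.0710, u+w=47.3030; √(b/2)=0.8000, √(2b)=1.6000; F=0.8000×12.071=9.6568, v=47.3030/1.6000=29.5644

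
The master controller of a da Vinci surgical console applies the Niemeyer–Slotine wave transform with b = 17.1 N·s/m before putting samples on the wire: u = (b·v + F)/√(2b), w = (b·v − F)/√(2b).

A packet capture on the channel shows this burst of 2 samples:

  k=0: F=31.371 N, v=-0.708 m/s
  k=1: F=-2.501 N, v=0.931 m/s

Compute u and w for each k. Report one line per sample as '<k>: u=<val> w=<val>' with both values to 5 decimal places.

0: u=3.29411 w=-7.43455
1: u=2.29462 w=3.14994

k=0: b·v=17.1×(-0.708)=-12.10680; √(2b)=5.84808; u=(-12.10680+31.371)/5.84808=3.29411, w=(-12.10680−31.371)/5.84808=-7.43455
k=1: b·v=17.1×0.931=15.92010; √(2b)=5.84808; u=(15.92010+(-2.501))/5.84808=2.29462, w=(15.92010−(-2.501))/5.84808=3.14994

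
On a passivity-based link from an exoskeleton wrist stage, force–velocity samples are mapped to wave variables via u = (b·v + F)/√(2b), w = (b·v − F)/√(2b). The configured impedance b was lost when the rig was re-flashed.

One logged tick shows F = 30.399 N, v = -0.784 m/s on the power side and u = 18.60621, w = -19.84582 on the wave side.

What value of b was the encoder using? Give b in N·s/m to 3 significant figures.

b = 1.25 N·s/m

u + w = -1.23961;  u + w = √(2b)·v, so √(2b) = -1.23961/(-0.784) = 1.58114.
b = (√(2b))²/2 = 2.49999/2 = 1.24999.
(Check via u − w = 2F/√(2b): u − w = 38.45203, 2F/√(2b) = 38.45212.)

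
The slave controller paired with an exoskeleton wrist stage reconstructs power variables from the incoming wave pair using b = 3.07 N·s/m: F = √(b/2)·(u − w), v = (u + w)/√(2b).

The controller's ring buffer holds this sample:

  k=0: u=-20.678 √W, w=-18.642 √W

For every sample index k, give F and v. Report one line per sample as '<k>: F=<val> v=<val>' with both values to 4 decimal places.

k=0: u−w=-2.0360, u+w=-39.3200; √(b/2)=1.2390, √(2b)=2.4779; F=1.2390×(-2.036)=-2.5225, v=-39.3200/2.4779=-15.8683

0: F=-2.5225 v=-15.8683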